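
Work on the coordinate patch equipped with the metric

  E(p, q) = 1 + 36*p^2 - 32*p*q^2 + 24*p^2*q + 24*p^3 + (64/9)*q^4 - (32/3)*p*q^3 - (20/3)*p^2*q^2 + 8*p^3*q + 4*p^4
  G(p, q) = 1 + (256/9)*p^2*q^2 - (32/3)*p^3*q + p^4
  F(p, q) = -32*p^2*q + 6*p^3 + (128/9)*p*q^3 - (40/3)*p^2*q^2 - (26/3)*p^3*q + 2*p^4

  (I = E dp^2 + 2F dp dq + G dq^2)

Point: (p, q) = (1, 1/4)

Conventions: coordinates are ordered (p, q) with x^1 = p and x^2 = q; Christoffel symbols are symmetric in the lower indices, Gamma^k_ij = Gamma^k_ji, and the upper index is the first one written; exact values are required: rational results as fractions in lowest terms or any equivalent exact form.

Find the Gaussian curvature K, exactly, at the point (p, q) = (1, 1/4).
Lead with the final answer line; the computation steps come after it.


Answer: K = -36/3175

E = 634/9, F = -25/9, G = 10/9, EG - F^2 = 635/9 at the point
E_p = 175, E_q = 100/9, F_p = 37/18, F_q = -134/3, G_p = -4/9, G_q = 32/9
E_qq = -88, F_pq = -302/3, G_pp = -4/9
Brioschi: K = (det M1 - det M2) / (EG - F^2)^2 with the standard first/second-derivative matrices M1, M2.
M1 = [[-E_qq/2 + F_pq - G_pp/2, E_p/2, F_p - E_q/2], [F_q - G_p/2, E, F], [G_q/2, F, G]] = [[-508/9, 175/2, -7/2], [-400/9, 634/9, -25/9], [16/9, -25/9, 10/9]]; det M1 = -7076/81
M2 = [[0, E_q/2, G_p/2], [E_q/2, E, F], [G_p/2, F, G]] = [[0, 50/9, -2/9], [50/9, 634/9, -25/9], [-2/9, -25/9, 10/9]]; det M2 = -2504/81
det M1 - det M2 = -508/9; K = -508/9 / (635/9)^2 = -36/3175


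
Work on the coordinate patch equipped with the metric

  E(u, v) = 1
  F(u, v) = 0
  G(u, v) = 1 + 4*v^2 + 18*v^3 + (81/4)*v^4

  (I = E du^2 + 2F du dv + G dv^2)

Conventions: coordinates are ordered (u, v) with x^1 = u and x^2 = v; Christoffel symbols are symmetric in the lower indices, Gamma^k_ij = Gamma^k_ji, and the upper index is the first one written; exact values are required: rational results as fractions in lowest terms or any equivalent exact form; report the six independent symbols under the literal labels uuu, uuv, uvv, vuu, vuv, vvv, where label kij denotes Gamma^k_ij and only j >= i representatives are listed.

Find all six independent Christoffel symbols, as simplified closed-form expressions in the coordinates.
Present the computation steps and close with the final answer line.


E = 1; F = 0; G = 1 + 4*v^2 + 18*v^3 + (81/4)*v^4
Gamma^k_ij = (1/2) g^{kl} (d_i g_jl + d_j g_il - d_l g_ij), with g^inv = (1/(EG-F^2)) [[G, -F], [-F, E]]
first partials: E_u = 0, E_v = 0, F_u = 0, F_v = 0, G_u = 0, G_v = 8*v + 54*v^2 + 81*v^3
D = EG - F^2 = 1 + 4*v^2 + 18*v^3 + (81/4)*v^4
expanded: Gamma^u_uu = (G E_u - 2F F_u + F E_v)/(2D), Gamma^u_uv = (G E_v - F G_u)/(2D), Gamma^u_vv = (2G F_v - G G_u - F G_v)/(2D), Gamma^v_uu = (2E F_u - E E_v - F E_u)/(2D), Gamma^v_uv = (E G_u - F E_v)/(2D), Gamma^v_vv = (E G_v - 2F F_v + F G_u)/(2D); substitute and cancel common factors

Answer: Gamma_uuu = 0, Gamma_uuv = 0, Gamma_uvv = 0, Gamma_vuu = 0, Gamma_vuv = 0, Gamma_vvv = (162*v^3 + 108*v^2 + 16*v)/(81*v^4 + 72*v^3 + 16*v^2 + 4)


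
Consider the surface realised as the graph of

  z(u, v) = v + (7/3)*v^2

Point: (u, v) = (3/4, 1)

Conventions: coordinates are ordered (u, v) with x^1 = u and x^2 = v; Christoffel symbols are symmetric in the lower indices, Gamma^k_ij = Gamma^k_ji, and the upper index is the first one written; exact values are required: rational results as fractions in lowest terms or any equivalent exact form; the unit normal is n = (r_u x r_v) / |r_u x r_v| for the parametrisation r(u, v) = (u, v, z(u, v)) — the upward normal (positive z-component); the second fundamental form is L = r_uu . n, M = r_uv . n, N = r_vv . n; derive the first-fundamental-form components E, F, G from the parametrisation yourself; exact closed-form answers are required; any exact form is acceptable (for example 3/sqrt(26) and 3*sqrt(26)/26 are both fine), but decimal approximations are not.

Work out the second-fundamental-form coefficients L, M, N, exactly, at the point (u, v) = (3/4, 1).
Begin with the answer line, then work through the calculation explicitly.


Answer: L = 0, M = 0, N = 7*sqrt(298)/149

z_u = 0, z_v = 17/3, z_uu = 0, z_uv = 0, z_vv = 14/3
E = 1, F = 0, G = 298/9; answer radicand W^2 = 298/9
unnormalised second-form numerators: l = 0, m = 0, n = 14/3; L = l/sqrt(298/9), and similarly M = m/sqrt(W^2), N = n/sqrt(W^2)


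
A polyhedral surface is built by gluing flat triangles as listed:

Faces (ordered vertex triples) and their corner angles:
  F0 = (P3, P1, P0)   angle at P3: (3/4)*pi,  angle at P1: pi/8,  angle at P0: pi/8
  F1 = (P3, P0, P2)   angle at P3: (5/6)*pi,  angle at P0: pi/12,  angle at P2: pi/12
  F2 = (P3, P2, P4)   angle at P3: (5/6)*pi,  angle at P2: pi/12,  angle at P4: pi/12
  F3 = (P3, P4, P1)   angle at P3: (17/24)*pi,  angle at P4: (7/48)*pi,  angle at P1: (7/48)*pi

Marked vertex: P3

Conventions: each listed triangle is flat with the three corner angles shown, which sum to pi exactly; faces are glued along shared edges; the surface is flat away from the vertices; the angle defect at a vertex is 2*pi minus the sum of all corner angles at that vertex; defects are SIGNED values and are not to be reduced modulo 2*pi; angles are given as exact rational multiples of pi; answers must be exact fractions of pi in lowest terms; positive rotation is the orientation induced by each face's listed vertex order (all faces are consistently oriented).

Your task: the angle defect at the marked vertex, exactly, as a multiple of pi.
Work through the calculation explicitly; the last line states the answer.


Sum of corner angles at P3: (25/8)*pi
defect = 2*pi - (25/8)*pi

Answer: defect(P3) = (-9/8)*pi


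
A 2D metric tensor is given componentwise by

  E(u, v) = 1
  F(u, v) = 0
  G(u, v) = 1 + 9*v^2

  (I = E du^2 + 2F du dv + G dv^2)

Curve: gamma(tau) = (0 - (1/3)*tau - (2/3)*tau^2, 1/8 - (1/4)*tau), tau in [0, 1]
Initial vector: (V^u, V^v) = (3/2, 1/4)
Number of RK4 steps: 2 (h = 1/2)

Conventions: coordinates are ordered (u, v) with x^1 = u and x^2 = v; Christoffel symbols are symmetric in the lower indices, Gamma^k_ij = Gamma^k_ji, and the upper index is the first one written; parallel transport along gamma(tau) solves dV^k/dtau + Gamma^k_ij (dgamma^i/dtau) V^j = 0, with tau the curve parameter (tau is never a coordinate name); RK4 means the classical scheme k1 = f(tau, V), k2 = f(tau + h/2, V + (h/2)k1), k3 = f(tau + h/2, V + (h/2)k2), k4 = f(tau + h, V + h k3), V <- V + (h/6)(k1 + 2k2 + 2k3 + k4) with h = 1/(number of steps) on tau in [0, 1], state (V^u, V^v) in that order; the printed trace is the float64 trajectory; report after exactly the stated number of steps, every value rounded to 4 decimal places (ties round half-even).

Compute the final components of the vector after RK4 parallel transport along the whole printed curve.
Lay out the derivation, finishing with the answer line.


gamma'(tau) = (-1/3 - (4/3)*tau, -1/4); f(tau, V)^k = -Gamma^k_ij(gamma(tau)) gamma'^i(tau) V^j; h = 1/2; intermediate values shown to 6 dp
curve data and Christoffel symbols at the stage parameters:
  tau = 0.000000: gamma = (0.000000, 0.125000), gamma' = (-0.333333, -0.250000); Gamma_uuu = 0.000000, Gamma_uuv = 0.000000, Gamma_uvv = 0.000000, Gamma_vuu = 0.000000, Gamma_vuv = 0.000000, Gamma_vvv = 0.986301
  tau = 0.250000: gamma = (-0.125000, 0.062500), gamma' = (-0.666667, -0.250000); Gamma_uuu = 0.000000, Gamma_uuv = 0.000000, Gamma_uvv = 0.000000, Gamma_vuu = 0.000000, Gamma_vuv = 0.000000, Gamma_vvv = 0.543396
  tau = 0.500000: gamma = (-0.333333, 0.000000), gamma' = (-1.000000, -0.250000); Gamma_uuu = 0.000000, Gamma_uuv = 0.000000, Gamma_uvv = 0.000000, Gamma_vuu = 0.000000, Gamma_vuv = 0.000000, Gamma_vvv = 0.000000
  tau = 0.750000: gamma = (-0.625000, -0.062500), gamma' = (-1.333333, -0.250000); Gamma_uuu = 0.000000, Gamma_uuv = 0.000000, Gamma_uvv = 0.000000, Gamma_vuu = 0.000000, Gamma_vuv = 0.000000, Gamma_vvv = -0.543396
  tau = 1.000000: gamma = (-1.000000, -0.125000), gamma' = (-1.666667, -0.250000); Gamma_uuu = 0.000000, Gamma_uuv = 0.000000, Gamma_uvv = 0.000000, Gamma_vuu = 0.000000, Gamma_vuv = 0.000000, Gamma_vvv = -0.986301
step 0: V^u = 1.5000, V^v = 0.2500
step 1: k1 = (0.000000, 0.061644), k2 = (0.000000, 0.036056), k3 = (0.000000, 0.035187), k4 = (0.000000, 0.000000); V <- V + (h/6)(k1 + 2k2 + 2k3 + k4): V^u = 1.5000, V^v = 0.2670
step 2: k1 = (0.000000, 0.000000), k2 = (0.000000, -0.036273), k3 = (0.000000, -0.035041), k4 = (0.000000, -0.061518); V <- V + (h/6)(k1 + 2k2 + 2k3 + k4): V^u = 1.5000, V^v = 0.2500

Answer: V^u = 1.5000, V^v = 0.2500


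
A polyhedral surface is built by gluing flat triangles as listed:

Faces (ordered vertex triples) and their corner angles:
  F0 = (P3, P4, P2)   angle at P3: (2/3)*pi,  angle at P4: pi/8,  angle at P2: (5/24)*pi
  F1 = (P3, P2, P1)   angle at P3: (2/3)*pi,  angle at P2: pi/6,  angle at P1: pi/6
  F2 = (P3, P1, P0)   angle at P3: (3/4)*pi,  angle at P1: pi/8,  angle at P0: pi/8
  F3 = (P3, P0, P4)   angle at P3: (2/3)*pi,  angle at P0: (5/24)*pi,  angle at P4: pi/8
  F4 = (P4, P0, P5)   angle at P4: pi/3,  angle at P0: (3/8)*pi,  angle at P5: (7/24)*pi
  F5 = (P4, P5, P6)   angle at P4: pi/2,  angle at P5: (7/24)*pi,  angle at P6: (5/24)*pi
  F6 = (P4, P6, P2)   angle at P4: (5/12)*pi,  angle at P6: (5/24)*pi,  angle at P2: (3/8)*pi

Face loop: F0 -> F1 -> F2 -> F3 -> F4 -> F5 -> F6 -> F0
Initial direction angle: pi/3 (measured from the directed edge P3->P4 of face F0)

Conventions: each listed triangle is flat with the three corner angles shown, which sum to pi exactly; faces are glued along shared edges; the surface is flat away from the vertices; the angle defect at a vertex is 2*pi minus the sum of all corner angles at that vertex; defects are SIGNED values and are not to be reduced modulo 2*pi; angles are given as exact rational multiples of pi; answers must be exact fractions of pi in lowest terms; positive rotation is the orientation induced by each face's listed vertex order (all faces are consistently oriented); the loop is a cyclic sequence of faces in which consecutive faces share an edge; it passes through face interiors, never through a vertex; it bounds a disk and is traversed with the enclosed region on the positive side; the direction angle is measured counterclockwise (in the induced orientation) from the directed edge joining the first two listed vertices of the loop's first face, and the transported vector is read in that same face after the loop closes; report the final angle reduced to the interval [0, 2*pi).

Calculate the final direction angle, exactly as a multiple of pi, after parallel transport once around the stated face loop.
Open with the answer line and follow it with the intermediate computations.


Answer: final direction angle = pi/12

enclosed vertex P3: corner angles sum to (11/4)*pi, defect = 2*pi - (11/4)*pi = (-3/4)*pi
enclosed vertex P4: corner angles sum to (3/2)*pi, defect = 2*pi - (3/2)*pi = pi/2
summing the enclosed defects onto the initial angle, mod 2*pi in the induced orientation:
final angle = pi/3 - pi/4 = pi/12 (mod 2*pi)


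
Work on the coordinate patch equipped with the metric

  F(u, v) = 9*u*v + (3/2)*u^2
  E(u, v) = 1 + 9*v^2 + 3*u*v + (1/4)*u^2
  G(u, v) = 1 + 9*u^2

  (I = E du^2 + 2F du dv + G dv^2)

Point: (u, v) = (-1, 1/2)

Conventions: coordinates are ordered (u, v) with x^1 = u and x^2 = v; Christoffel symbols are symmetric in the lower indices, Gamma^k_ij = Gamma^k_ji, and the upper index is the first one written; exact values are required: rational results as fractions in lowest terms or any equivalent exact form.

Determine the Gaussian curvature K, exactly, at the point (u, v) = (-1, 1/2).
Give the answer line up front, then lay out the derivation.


Answer: K = -9/121

E = 2, F = -3, G = 10, EG - F^2 = 11 at the point
E_u = 1, E_v = 6, F_u = 3/2, F_v = -9, G_u = -18, G_v = 0
E_vv = 18, F_uv = 9, G_uu = 18
K follows from Brioschi's formula, (det M1 - det M2)/(EG - F^2)^2.
M1 = [[-E_vv/2 + F_uv - G_uu/2, E_u/2, F_u - E_v/2], [F_v - G_u/2, E, F], [G_v/2, F, G]] = [[-9, 1/2, -3/2], [0, 2, -3], [0, -3, 10]]; det M1 = -99
M2 = [[0, E_v/2, G_u/2], [E_v/2, E, F], [G_u/2, F, G]] = [[0, 3, -9], [3, 2, -3], [-9, -3, 10]]; det M2 = -90
det M1 - det M2 = -9; K = -9 / (11)^2 = -9/121


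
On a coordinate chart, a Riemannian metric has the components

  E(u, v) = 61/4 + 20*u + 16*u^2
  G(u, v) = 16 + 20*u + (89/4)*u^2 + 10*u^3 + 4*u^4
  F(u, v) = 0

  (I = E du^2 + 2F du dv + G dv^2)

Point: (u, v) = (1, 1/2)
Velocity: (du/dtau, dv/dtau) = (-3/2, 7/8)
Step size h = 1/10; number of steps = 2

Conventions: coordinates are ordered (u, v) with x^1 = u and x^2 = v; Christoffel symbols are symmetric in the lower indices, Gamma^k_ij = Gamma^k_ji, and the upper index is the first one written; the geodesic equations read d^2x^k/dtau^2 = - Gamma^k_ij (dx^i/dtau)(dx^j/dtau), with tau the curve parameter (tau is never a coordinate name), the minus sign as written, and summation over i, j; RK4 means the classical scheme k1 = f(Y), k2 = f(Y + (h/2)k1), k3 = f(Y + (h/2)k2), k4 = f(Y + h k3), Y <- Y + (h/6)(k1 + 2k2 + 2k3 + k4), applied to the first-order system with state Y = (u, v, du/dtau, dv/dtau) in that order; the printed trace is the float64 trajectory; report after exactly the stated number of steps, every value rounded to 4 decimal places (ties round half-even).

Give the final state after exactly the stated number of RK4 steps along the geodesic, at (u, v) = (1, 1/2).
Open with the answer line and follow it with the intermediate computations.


Answer: u = 0.6980, v = 0.7232, du/dtau = -1.4896, dv/dtau = 1.4002

f(Y) = (du/dtau, dv/dtau, -Gamma^u_ij Y'^i Y'^j, -Gamma^v_ij Y'^i Y'^j) with the Gammas evaluated at the stage position; h = 0.100000; intermediate values shown to 6 dp
step 0: u = 1.0000, v = 0.5000, du/dtau = -1.5000, dv/dtau = 0.8750
step 1:
  k1: at (u, v) = (1.000000, 0.500000), (du/dtau, dv/dtau) = (-1.500000, 0.875000); Gamma_uuu = 0.507317, Gamma_uuv = 0.000000, Gamma_uvv = -1.078049, Gamma_vuu = 0.000000, Gamma_vuv = 0.764706, Gamma_vvv = 0.000000; k1 = (-1.500000, 0.875000, -0.316082, 2.007353)
  k2: at (u, v) = (0.925000, 0.543750), (du/dtau, dv/dtau) = (-1.515804, 0.975368); Gamma_uuu = 0.522766, Gamma_uuv = 0.000000, Gamma_uvv = -1.048635, Gamma_vuu = 0.000000, Gamma_vuv = 0.772706, Gamma_vvv = 0.000000; k2 = (-1.515804, 0.975368, -0.203528, 2.284840)
  k3: at (u, v) = (0.924210, 0.548768), (du/dtau, dv/dtau) = (-1.510176, 0.989242); Gamma_uuu = 0.522931, Gamma_uuv = 0.000000, Gamma_uvv = -1.048327, Gamma_vuu = 0.000000, Gamma_vuv = 0.772784, Gamma_vvv = 0.000000; k3 = (-1.510176, 0.989242, -0.166722, 2.308970)
  k4: at (u, v) = (0.848982, 0.598924), (du/dtau, dv/dtau) = (-1.516672, 1.105897); Gamma_uuu = 0.538909, Gamma_uuv = 0.000000, Gamma_uvv = -1.019076, Gamma_vuu = 0.000000, Gamma_vuv = 0.779473, Gamma_vvv = 0.000000; k4 = (-1.516672, 1.105897, 0.006690, 2.614793)
  Y <- Y + (h/6)(k1 + 2k2 + 2k3 + k4): u = 0.8489, v = 0.5985, du/dtau = -1.5175, dv/dtau = 1.1052
step 2:
  k1: at (u, v) = (0.848856, 0.598502), (du/dtau, dv/dtau) = (-1.517498, 1.105163); Gamma_uuu = 0.538936, Gamma_uuv = 0.000000, Gamma_uvv = -1.019027, Gamma_vuu = 0.000000, Gamma_vuv = 0.779483, Gamma_vvv = 0.000000; k1 = (-1.517498, 1.105163, 0.003562, 2.614513)
  k2: at (u, v) = (0.772981, 0.653760), (du/dtau, dv/dtau) = (-1.517320, 1.235888); Gamma_uuu = 0.555448, Gamma_uuv = 0.000000, Gamma_uvv = -0.989733, Gamma_vuu = 0.000000, Gamma_vuv = 0.784561, Gamma_vvv = 0.000000; k2 = (-1.517320, 1.235888, 0.232951, 2.942479)
  k3: at (u, v) = (0.772990, 0.660296), (du/dtau, dv/dtau) = (-1.505851, 1.252287); Gamma_uuu = 0.555446, Gamma_uuv = 0.000000, Gamma_uvv = -0.989737, Gamma_vuu = 0.000000, Gamma_vuv = 0.784561, Gamma_vvv = 0.000000; k3 = (-1.505851, 1.252287, 0.292604, 2.958982)
  k4: at (u, v) = (0.698271, 0.723731), (du/dtau, dv/dtau) = (-1.488238, 1.401061); Gamma_uuu = 0.571967, Gamma_uuv = 0.000000, Gamma_uvv = -0.961024, Gamma_vuu = 0.000000, Gamma_vuv = 0.787563, Gamma_vvv = 0.000000; k4 = (-1.488238, 1.401061, 0.619642, 3.284312)
  Y <- Y + (h/6)(k1 + 2k2 + 2k3 + k4): u = 0.6980, v = 0.7232, du/dtau = -1.4896, dv/dtau = 1.4002


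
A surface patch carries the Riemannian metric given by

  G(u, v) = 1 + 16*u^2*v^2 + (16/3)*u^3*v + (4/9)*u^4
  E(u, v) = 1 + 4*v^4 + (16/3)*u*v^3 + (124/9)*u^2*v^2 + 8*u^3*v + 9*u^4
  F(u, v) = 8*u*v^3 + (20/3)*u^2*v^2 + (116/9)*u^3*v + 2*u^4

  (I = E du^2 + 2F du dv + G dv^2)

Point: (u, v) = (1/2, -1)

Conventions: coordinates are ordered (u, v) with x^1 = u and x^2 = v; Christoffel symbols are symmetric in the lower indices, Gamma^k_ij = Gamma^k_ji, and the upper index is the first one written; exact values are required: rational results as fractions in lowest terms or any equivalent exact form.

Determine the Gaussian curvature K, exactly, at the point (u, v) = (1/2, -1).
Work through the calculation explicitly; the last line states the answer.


E = 769/144, F = -275/72, G = 157/36, EG - F^2 = 1253/144 at the point
E_u = 125/18, E_v = -125/9, F_u = -10, F_v = 185/18, G_u = 110/9, G_v = -22/3
E_vv = 350/9, F_uv = 61/3, G_uu = 52/3
Using the Brioschi determinant formula for K from the metric derivatives:
M1 = [[-E_vv/2 + F_uv - G_uu/2, E_u/2, F_u - E_v/2], [F_v - G_u/2, E, F], [G_v/2, F, G]] = [[-70/9, 125/36, -55/18], [25/6, 769/144, -275/72], [-11/3, -275/72, 157/36]]; det M1 = -30245/324
M2 = [[0, E_v/2, G_u/2], [E_v/2, E, F], [G_u/2, F, G]] = [[0, -125/18, 55/9], [-125/18, 769/144, -275/72], [55/9, -275/72, 157/36]]; det M2 = -27725/324
det M1 - det M2 = -70/9; K = -70/9 / (1253/144)^2 = -23040/224287

Answer: K = -23040/224287


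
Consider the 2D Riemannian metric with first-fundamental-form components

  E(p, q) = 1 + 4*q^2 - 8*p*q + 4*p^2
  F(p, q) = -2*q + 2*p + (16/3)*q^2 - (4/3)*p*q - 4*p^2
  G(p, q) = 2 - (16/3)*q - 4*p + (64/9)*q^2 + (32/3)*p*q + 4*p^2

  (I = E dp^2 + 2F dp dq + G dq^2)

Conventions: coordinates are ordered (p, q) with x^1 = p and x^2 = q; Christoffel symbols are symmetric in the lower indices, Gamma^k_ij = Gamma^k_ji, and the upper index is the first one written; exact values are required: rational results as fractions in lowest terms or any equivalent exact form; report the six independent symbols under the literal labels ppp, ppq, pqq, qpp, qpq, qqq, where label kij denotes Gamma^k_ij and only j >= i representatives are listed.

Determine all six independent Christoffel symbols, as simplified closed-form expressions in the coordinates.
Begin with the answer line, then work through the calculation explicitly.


Answer: Gamma_ppp = (18*p - 18*q)/(36*p^2 + 12*p*q - 18*p + 50*q^2 - 24*q + 9), Gamma_ppq = (-18*p + 18*q)/(36*p^2 + 12*p*q - 18*p + 50*q^2 - 24*q + 9), Gamma_pqq = (-24*p + 24*q)/(36*p^2 + 12*p*q - 18*p + 50*q^2 - 24*q + 9), Gamma_qpp = (-18*p - 24*q + 9)/(36*p^2 + 12*p*q - 18*p + 50*q^2 - 24*q + 9), Gamma_qpq = (18*p + 24*q - 9)/(36*p^2 + 12*p*q - 18*p + 50*q^2 - 24*q + 9), Gamma_qqq = (24*p + 32*q - 12)/(36*p^2 + 12*p*q - 18*p + 50*q^2 - 24*q + 9)

E = 1 + 4*q^2 - 8*p*q + 4*p^2; F = -2*q + 2*p + (16/3)*q^2 - (4/3)*p*q - 4*p^2; G = 2 - (16/3)*q - 4*p + (64/9)*q^2 + (32/3)*p*q + 4*p^2
Gamma^k_ij = (1/2) g^{kl} (d_i g_jl + d_j g_il - d_l g_ij), with g^inv = (1/(EG-F^2)) [[G, -F], [-F, E]]
first partials: E_p = -8*q + 8*p, E_q = 8*q - 8*p, F_p = 2 - (4/3)*q - 8*p, F_q = -2 + (32/3)*q - (4/3)*p, G_p = -4 + (32/3)*q + 8*p, G_q = -16/3 + (128/9)*q + (32/3)*p
D = EG - F^2 = 2 - (16/3)*q - 4*p + (100/9)*q^2 + (8/3)*p*q + 8*p^2
expanded: Gamma^p_pp = (G E_p - 2F F_p + F E_q)/(2D), Gamma^p_pq = (G E_q - F G_p)/(2D), Gamma^p_qq = (2G F_q - G G_p - F G_q)/(2D), Gamma^q_pp = (2E F_p - E E_q - F E_p)/(2D), Gamma^q_pq = (E G_p - F E_q)/(2D), Gamma^q_qq = (E G_q - 2F F_q + F G_p)/(2D); substitute and cancel common factors


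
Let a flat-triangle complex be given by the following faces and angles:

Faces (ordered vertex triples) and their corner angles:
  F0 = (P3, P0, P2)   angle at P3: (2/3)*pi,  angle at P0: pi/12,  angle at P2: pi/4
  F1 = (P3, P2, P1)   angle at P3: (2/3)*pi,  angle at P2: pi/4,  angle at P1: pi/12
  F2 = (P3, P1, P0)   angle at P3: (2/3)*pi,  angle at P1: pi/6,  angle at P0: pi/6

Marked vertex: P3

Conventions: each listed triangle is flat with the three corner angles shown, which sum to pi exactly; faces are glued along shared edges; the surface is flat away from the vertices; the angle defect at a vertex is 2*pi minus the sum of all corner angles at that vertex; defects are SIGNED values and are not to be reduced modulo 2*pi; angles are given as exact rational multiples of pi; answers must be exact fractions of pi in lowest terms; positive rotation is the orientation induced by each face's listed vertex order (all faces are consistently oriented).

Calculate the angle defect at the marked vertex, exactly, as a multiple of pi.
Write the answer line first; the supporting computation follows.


Answer: defect(P3) = 0

Sum of corner angles at P3: 2*pi
defect = 2*pi - 2*pi


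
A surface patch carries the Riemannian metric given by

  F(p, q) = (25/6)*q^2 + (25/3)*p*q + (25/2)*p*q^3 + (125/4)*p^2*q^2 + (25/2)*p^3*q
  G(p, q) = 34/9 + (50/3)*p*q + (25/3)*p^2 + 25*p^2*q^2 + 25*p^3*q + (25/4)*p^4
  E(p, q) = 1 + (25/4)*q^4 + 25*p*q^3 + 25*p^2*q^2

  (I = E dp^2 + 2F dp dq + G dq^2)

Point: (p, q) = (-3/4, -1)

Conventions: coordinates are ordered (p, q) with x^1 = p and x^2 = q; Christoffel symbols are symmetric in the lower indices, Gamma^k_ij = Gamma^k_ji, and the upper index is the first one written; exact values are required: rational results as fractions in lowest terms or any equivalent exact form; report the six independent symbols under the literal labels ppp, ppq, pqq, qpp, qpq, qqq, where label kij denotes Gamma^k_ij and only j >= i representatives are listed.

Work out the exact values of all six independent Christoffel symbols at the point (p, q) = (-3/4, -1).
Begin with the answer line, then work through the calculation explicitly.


Answer: Gamma_ppp = -288000/798241, Gamma_ppq = -504000/798241, Gamma_pqq = -216000/798241, Gamma_qpp = -314400/798241, Gamma_qpq = -550200/798241, Gamma_qqq = -235800/798241

E = 641/16, F = 16375/384, G = 438241/9216 at the point
E_p = -125/2, E_q = -875/8, F_p = -8525/96, F_q = -31925/384, G_p = -22925/192, G_q = -3275/64
EG - F^2 = 798241/9216;  g^inv = (9216/798241) * [[438241/9216, -16375/384], [-16375/384, 641/16]]
first-kind symbols [ij,l] = (1/2)(d_i g_jl + d_j g_il - d_l g_ij): [pp,p] = E_p/2 = -125/4, [pp,q] = F_p - E_q/2 = -3275/96, [pq,p] = E_q/2 = -875/16, [pq,q] = G_p/2 = -22925/384, [qq,p] = F_q - G_p/2 = -375/16, [qq,q] = G_q/2 = -3275/128
Gamma^p_ij = (G*[ij,p] - F*[ij,q])/(EG - F^2), Gamma^q_ij = (E*[ij,q] - F*[ij,p])/(EG - F^2)


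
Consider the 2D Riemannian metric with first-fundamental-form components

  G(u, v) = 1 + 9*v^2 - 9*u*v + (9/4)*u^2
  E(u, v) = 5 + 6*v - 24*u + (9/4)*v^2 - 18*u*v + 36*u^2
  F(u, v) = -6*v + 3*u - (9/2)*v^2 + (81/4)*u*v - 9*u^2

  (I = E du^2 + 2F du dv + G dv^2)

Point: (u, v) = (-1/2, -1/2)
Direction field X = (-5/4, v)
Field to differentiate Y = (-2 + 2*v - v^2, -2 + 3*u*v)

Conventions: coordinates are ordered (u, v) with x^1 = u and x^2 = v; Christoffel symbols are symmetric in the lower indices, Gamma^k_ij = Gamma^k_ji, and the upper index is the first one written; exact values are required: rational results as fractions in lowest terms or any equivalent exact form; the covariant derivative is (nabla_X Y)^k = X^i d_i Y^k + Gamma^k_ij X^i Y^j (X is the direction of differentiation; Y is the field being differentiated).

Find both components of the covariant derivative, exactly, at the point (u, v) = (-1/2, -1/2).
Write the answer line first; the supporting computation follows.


Answer: (nabla_X Y)^u = -15447/2512, (nabla_X Y)^v = 4533/2512

E = 305/16, F = 51/16, G = 25/16 at the point
E_u = -51, E_v = 51/4, F_u = 15/8, F_v = -93/8, G_u = 9/4, G_v = -9/2
EG - F^2 = 157/8;  g^inv = (8/157) * [[25/16, -51/16], [-51/16, 305/16]]
first-kind symbols [ij,l] = (1/2)(d_i g_jl + d_j g_il - d_l g_ij): [uu,u] = E_u/2 = -51/2, [uu,v] = F_u - E_v/2 = -9/2, [uv,u] = E_v/2 = 51/8, [uv,v] = G_u/2 = 9/8, [vv,u] = F_v - G_u/2 = -51/4, [vv,v] = G_v/2 = -9/4
Gamma^u_ij = (G*[ij,u] - F*[ij,v])/(EG - F^2), Gamma^v_ij = (E*[ij,v] - F*[ij,u])/(EG - F^2)
Gamma_uuu = -204/157, Gamma_uuv = 51/157, Gamma_uvv = -102/157, Gamma_vuu = -36/157, Gamma_vuv = 9/157, Gamma_vvv = -18/157
X = (-5/4, -1/2), Y = (-13/4, -5/4) at the point


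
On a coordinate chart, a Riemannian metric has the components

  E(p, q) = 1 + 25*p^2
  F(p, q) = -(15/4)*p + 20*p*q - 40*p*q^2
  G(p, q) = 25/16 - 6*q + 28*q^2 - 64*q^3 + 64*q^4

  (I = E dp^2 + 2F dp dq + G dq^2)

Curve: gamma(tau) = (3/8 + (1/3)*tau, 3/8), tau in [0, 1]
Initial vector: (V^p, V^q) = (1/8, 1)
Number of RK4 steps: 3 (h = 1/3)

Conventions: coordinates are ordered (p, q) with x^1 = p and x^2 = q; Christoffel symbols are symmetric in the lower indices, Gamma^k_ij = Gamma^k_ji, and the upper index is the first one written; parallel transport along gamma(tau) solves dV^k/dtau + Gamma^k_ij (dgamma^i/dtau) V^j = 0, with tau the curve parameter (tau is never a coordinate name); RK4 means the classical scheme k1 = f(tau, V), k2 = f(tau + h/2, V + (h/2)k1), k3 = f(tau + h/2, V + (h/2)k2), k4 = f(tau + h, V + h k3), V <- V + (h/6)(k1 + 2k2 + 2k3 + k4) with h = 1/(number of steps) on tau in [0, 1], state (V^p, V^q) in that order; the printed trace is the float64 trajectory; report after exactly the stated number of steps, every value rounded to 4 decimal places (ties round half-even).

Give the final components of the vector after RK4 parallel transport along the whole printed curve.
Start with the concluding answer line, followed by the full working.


Answer: V^p = 0.0729, V^q = 1.0078

gamma'(tau) = (1/3, 0); f(tau, V)^k = -Gamma^k_ij(gamma(tau)) gamma'^i(tau) V^j; h = 1/3; intermediate values shown to 6 dp
curve data and Christoffel symbols at the stage parameters:
  tau = 0.000000: gamma = (0.375000, 0.375000), gamma' = (0.333333, 0.000000); Gamma_ppp = 2.013423, Gamma_ppq = 0.000000, Gamma_pqq = -0.805369, Gamma_qpp = -0.402685, Gamma_qpq = 0.000000, Gamma_qqq = 0.161074
  tau = 0.166667: gamma = (0.430556, 0.375000), gamma' = (0.333333, 0.000000); Gamma_ppp = 1.863852, Gamma_ppq = 0.000000, Gamma_pqq = -0.745541, Gamma_qpp = -0.324671, Gamma_qpq = 0.000000, Gamma_qqq = 0.129868
  tau = 0.333333: gamma = (0.486111, 0.375000), gamma' = (0.333333, 0.000000); Gamma_ppp = 1.724232, Gamma_ppq = 0.000000, Gamma_pqq = -0.689693, Gamma_qpp = -0.266024, Gamma_qpq = 0.000000, Gamma_qqq = 0.106410
  tau = 0.500000: gamma = (0.541667, 0.375000), gamma' = (0.333333, 0.000000); Gamma_ppp = 1.597706, Gamma_ppq = 0.000000, Gamma_pqq = -0.639082, Gamma_qpp = -0.221221, Gamma_qpq = 0.000000, Gamma_qqq = 0.088488
  tau = 0.666667: gamma = (0.597222, 0.375000), gamma' = (0.333333, 0.000000); Gamma_ppp = 1.484522, Gamma_ppq = 0.000000, Gamma_pqq = -0.593809, Gamma_qpp = -0.186428, Gamma_qpq = 0.000000, Gamma_qqq = 0.074571
  tau = 0.833333: gamma = (0.652778, 0.375000), gamma' = (0.333333, 0.000000); Gamma_ppp = 1.383755, Gamma_ppq = 0.000000, Gamma_pqq = -0.553502, Gamma_qpp = -0.158985, Gamma_qpq = 0.000000, Gamma_qqq = 0.063594
  tau = 1.000000: gamma = (0.708333, 0.375000), gamma' = (0.333333, 0.000000); Gamma_ppp = 1.294088, Gamma_ppq = 0.000000, Gamma_pqq = -0.517635, Gamma_qpp = -0.137021, Gamma_qpq = 0.000000, Gamma_qqq = 0.054808
step 0: V^p = 0.1250, V^q = 1.0000
step 1: k1 = (-0.083893, 0.016779), k2 = (-0.068974, 0.012015), k3 = (-0.070518, 0.012284), k4 = (-0.058333, 0.009000); V <- V + (h/6)(k1 + 2k2 + 2k3 + k4): V^p = 0.1016, V^q = 1.0041
step 2: k1 = (-0.058394, 0.009009), k2 = (-0.048926, 0.006774), k3 = (-0.049766, 0.006891), k4 = (-0.042067, 0.005283); V <- V + (h/6)(k1 + 2k2 + 2k3 + k4): V^p = 0.0851, V^q = 1.0064
step 3: k1 = (-0.042087, 0.005285), k2 = (-0.035995, 0.004136), k3 = (-0.036464, 0.004189), k4 = (-0.031446, 0.003330); V <- V + (h/6)(k1 + 2k2 + 2k3 + k4): V^p = 0.0729, V^q = 1.0078


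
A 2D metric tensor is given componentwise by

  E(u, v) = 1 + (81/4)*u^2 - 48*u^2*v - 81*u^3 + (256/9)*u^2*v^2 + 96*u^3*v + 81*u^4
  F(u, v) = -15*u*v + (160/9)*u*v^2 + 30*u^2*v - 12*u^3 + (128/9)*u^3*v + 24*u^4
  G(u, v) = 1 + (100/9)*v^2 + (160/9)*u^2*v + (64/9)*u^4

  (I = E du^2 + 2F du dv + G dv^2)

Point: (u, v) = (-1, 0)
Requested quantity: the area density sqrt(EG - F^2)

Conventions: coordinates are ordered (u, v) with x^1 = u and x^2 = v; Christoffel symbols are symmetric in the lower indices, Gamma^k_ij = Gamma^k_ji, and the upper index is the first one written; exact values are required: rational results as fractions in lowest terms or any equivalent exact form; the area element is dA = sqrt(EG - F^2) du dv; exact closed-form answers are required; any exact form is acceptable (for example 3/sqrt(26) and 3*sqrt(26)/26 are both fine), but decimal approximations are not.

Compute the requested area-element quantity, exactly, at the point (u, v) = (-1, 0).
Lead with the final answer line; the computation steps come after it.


Answer: sqrt(EG - F^2) = sqrt(6853)/6

E = 733/4, F = 36, G = 73/9; EG - F^2 = 6853/36


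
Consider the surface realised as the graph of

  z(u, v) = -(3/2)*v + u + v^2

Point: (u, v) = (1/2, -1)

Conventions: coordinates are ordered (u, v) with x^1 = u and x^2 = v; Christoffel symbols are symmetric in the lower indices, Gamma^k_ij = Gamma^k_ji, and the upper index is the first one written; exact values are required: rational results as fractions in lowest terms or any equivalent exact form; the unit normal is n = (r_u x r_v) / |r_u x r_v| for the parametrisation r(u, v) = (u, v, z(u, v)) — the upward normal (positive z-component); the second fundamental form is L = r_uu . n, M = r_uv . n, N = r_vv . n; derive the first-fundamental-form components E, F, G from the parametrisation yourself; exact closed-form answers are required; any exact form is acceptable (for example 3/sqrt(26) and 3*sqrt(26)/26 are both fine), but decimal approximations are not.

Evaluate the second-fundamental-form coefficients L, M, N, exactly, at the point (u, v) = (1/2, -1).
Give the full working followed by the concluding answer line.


z_u = 1, z_v = -7/2, z_uu = 0, z_uv = 0, z_vv = 2
E = 2, F = -7/2, G = 53/4; answer radicand W^2 = 57/4
unnormalised second-form numerators: l = 0, m = 0, n = 2; L = l/sqrt(57/4), and similarly M = m/sqrt(W^2), N = n/sqrt(W^2)

Answer: L = 0, M = 0, N = 4*sqrt(57)/57


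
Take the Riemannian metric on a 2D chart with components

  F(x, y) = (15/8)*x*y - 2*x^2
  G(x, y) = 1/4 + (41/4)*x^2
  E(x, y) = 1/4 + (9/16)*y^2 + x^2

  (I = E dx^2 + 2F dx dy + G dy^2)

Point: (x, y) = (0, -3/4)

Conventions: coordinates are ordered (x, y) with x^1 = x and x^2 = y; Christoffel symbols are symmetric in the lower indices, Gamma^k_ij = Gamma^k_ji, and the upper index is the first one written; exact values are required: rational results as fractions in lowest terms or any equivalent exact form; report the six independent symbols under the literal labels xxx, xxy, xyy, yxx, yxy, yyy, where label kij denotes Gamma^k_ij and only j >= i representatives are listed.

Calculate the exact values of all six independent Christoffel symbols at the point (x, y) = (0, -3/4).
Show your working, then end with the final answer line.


E = 145/256, F = 0, G = 1/4 at the point
E_x = 0, E_y = -27/32, F_x = -45/32, F_y = 0, G_x = 0, G_y = 0
EG - F^2 = 145/1024;  g^inv = (1024/145) * [[1/4, 0], [0, 145/256]]
first-kind symbols [ij,l] = (1/2)(d_i g_jl + d_j g_il - d_l g_ij): [xx,x] = E_x/2 = 0, [xx,y] = F_x - E_y/2 = -63/64, [xy,x] = E_y/2 = -27/64, [xy,y] = G_x/2 = 0, [yy,x] = F_y - G_x/2 = 0, [yy,y] = G_y/2 = 0
Gamma^x_ij = (G*[ij,x] - F*[ij,y])/(EG - F^2), Gamma^y_ij = (E*[ij,y] - F*[ij,x])/(EG - F^2)

Answer: Gamma_xxx = 0, Gamma_xxy = -108/145, Gamma_xyy = 0, Gamma_yxx = -63/16, Gamma_yxy = 0, Gamma_yyy = 0


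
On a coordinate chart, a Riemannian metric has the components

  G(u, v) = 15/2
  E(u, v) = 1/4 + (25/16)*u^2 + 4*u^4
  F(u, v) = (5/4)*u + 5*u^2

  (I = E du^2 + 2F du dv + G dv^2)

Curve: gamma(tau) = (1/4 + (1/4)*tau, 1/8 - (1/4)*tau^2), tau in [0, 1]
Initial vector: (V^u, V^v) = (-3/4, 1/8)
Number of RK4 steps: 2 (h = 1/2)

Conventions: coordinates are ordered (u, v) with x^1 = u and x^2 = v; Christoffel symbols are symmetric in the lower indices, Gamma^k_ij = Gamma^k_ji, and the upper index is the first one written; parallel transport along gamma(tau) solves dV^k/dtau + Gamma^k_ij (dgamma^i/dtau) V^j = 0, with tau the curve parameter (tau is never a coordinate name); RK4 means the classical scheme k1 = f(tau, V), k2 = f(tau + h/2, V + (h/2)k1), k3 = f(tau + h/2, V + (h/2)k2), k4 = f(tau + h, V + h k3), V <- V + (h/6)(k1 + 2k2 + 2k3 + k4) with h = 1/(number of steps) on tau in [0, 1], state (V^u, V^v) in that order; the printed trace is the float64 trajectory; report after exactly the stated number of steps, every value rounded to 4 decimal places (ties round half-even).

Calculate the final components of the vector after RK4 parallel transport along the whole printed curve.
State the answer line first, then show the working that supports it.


Answer: V^u = -0.6442, V^v = 0.2235

gamma'(tau) = (1/4, -(1/2)*tau); f(tau, V)^k = -Gamma^k_ij(gamma(tau)) gamma'^i(tau) V^j; h = 1/2; intermediate values shown to 6 dp
curve data and Christoffel symbols at the stage parameters:
  tau = 0.000000: gamma = (0.250000, 0.125000), gamma' = (0.250000, 0.000000); Gamma_uuu = 0.652720, Gamma_uuv = 0.000000, Gamma_uvv = 0.000000, Gamma_vuu = 0.445607, Gamma_vuv = 0.000000, Gamma_vvv = 0.000000
  tau = 0.250000: gamma = (0.312500, 0.109375), gamma' = (0.250000, -0.125000); Gamma_uuu = 0.650583, Gamma_uuv = 0.000000, Gamma_uvv = 0.000000, Gamma_vuu = 0.507093, Gamma_vuv = 0.000000, Gamma_vvv = 0.000000
  tau = 0.500000: gamma = (0.375000, 0.062500), gamma' = (0.250000, -0.250000); Gamma_uuu = 0.619493, Gamma_uuv = 0.000000, Gamma_uvv = 0.000000, Gamma_vuu = 0.569871, Gamma_vuv = 0.000000, Gamma_vvv = 0.000000
  tau = 0.750000: gamma = (0.437500, -0.015625), gamma' = (0.250000, -0.375000); Gamma_uuu = 0.572476, Gamma_uuv = 0.000000, Gamma_uvv = 0.000000, Gamma_vuu = 0.635207, Gamma_vuv = 0.000000, Gamma_vvv = 0.000000
  tau = 1.000000: gamma = (0.500000, -0.125000), gamma' = (0.250000, -0.500000); Gamma_uuu = 0.518519, Gamma_uuv = 0.000000, Gamma_uvv = 0.000000, Gamma_vuu = 0.703704, Gamma_vuv = 0.000000, Gamma_vvv = 0.000000
step 0: V^u = -0.7500, V^v = 0.1250
step 1: k1 = (0.122385, 0.083551), k2 = (0.117008, 0.091201), k3 = (0.117227, 0.091372), k4 = (0.107077, 0.098500); V <- V + (h/6)(k1 + 2k2 + 2k3 + k4): V^u = -0.6918, V^v = 0.1706
step 2: k1 = (0.107147, 0.098565), k2 = (0.095182, 0.105611), k3 = (0.095610, 0.106086), k4 = (0.083486, 0.113302); V <- V + (h/6)(k1 + 2k2 + 2k3 + k4): V^u = -0.6442, V^v = 0.2235


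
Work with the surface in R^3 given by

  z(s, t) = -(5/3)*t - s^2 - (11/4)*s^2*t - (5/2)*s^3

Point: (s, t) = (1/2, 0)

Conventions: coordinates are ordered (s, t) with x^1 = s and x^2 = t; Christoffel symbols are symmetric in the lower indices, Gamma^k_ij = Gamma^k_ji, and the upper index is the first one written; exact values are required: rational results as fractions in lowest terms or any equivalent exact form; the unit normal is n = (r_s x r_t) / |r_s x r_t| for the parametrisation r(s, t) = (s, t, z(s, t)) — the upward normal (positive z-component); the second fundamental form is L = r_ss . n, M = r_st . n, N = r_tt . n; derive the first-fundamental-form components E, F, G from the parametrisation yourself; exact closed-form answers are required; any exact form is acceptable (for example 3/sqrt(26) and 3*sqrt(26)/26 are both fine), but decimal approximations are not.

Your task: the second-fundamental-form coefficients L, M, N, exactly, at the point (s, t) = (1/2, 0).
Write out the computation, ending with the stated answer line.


z_s = -23/8, z_t = -113/48, z_ss = -19/2, z_st = -11/4, z_tt = 0
E = 593/64, F = 2599/384, G = 15073/2304; answer radicand W^2 = 34117/2304
unnormalised second-form numerators: l = -19/2, m = -11/4, n = 0; L = l/sqrt(34117/2304), and similarly M = m/sqrt(W^2), N = n/sqrt(W^2)

Answer: L = -456*sqrt(34117)/34117, M = -132*sqrt(34117)/34117, N = 0


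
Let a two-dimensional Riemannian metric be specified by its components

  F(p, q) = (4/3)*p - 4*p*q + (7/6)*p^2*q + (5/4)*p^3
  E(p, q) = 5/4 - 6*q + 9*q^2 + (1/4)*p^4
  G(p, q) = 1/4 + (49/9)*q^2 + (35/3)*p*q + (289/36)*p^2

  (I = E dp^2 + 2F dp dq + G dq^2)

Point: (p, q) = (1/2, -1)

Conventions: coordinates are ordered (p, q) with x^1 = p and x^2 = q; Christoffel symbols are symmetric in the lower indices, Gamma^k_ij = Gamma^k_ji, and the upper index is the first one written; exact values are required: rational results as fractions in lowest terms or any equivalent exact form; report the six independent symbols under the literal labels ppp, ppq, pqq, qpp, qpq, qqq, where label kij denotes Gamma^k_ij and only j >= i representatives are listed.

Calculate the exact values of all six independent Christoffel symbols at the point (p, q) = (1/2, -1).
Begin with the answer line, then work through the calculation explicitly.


Answer: Gamma_ppp = -39793/22098, Gamma_ppq = -13679/18415, Gamma_pqq = 136982/497205, Gamma_qpp = 170835/14732, Gamma_qpq = 1199/36830, Gamma_qqq = -31793/18415

E = 1041/64, F = 81/32, G = 269/144 at the point
E_p = 1/8, E_q = -24, F_p = 245/48, F_q = -41/24, G_p = -131/36, G_q = -91/18
EG - F^2 = 18415/768;  g^inv = (768/18415) * [[269/144, -81/32], [-81/32, 1041/64]]
first-kind symbols [ij,l] = (1/2)(d_i g_jl + d_j g_il - d_l g_ij): [pp,p] = E_p/2 = 1/16, [pp,q] = F_p - E_q/2 = 821/48, [pq,p] = E_q/2 = -12, [pq,q] = G_p/2 = -131/72, [qq,p] = F_q - G_p/2 = 1/9, [qq,q] = G_q/2 = -91/36
Gamma^p_ij = (G*[ij,p] - F*[ij,q])/(EG - F^2), Gamma^q_ij = (E*[ij,q] - F*[ij,p])/(EG - F^2)


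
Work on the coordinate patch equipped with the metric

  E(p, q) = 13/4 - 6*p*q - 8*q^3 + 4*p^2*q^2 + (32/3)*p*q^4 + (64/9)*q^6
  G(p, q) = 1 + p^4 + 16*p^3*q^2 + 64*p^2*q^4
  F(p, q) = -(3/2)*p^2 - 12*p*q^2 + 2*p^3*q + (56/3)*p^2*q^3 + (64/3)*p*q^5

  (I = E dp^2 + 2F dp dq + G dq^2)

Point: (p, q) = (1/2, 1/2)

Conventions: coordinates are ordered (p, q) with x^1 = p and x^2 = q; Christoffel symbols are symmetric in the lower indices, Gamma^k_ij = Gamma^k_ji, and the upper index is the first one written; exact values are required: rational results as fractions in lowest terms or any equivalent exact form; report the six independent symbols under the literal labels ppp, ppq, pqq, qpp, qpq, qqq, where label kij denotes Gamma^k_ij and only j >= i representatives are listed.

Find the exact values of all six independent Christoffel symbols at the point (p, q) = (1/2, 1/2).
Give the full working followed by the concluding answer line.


E = 13/9, F = -5/6, G = 41/16 at the point
E_p = -4/3, E_q = -4, F_p = -3/4, F_q = 13/12, G_p = 15/2, G_q = 10
EG - F^2 = 433/144;  g^inv = (144/433) * [[41/16, 5/6], [5/6, 13/9]]
first-kind symbols [ij,l] = (1/2)(d_i g_jl + d_j g_il - d_l g_ij): [pp,p] = E_p/2 = -2/3, [pp,q] = F_p - E_q/2 = 5/4, [pq,p] = E_q/2 = -2, [pq,q] = G_p/2 = 15/4, [qq,p] = F_q - G_p/2 = -8/3, [qq,q] = G_q/2 = 5
Gamma^p_ij = (G*[ij,p] - F*[ij,q])/(EG - F^2), Gamma^q_ij = (E*[ij,q] - F*[ij,p])/(EG - F^2)

Answer: Gamma_ppp = -96/433, Gamma_ppq = -288/433, Gamma_pqq = -384/433, Gamma_qpp = 180/433, Gamma_qpq = 540/433, Gamma_qqq = 720/433


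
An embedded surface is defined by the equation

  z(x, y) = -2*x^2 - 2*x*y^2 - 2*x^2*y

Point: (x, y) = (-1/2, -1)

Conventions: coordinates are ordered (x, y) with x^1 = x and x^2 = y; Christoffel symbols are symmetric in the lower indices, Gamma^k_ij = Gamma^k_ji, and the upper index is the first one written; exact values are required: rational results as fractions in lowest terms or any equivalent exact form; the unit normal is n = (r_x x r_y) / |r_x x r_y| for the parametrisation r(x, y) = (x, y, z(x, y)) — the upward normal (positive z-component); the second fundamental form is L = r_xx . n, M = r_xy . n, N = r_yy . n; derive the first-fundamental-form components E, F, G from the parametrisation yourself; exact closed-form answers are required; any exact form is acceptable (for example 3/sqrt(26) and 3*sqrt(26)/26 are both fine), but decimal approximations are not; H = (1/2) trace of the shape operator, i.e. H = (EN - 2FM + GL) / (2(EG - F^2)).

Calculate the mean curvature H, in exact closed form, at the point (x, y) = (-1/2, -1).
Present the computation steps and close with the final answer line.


z_x = -2, z_y = -5/2, z_xx = 0, z_xy = 6, z_yy = 2
E = 5, F = 5, G = 29/4; answer radicand W^2 = 45/4
unnormalised second-form numerators: l = 0, m = 6, n = 2; L = l/sqrt(45/4), and similarly M = m/sqrt(W^2), N = n/sqrt(W^2)
H = (E*n - 2*F*m + G*l) / (2*(EG - F^2)*sqrt(W^2)); E*n - 2*F*m + G*l = -50, EG - F^2 = 45/4, so H = (-20/9)/sqrt(45/4)

Answer: H = -8*sqrt(5)/27
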